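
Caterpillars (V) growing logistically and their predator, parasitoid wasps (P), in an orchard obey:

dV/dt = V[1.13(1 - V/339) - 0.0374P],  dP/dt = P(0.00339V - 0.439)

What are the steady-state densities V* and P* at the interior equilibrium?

From dP/dt = 0 with P > 0: 0.00339V* = 0.439, so V* = 129.
Substitute into dV/dt = 0: 1.13(1 - 129/339) = 0.0374P*.
The bracket is 0.618, giving P* = 0.698/0.0374 = 18.7.

V* ≈ 129, P* ≈ 18.7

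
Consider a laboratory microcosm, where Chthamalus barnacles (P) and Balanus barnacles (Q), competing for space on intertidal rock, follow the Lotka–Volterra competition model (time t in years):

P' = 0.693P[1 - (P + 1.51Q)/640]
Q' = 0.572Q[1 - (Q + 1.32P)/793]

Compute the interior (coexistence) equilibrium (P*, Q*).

P* ≈ 561, Q* ≈ 52.2

Setting both brackets to zero gives the nullclines P + 1.51Q = 640 and 1.32P + Q = 793.
Substituting Q = 793 - 1.32P into the first: P(1 - 1.51·1.32) = 640 - 1.51·793.
So P* = -557/-0.993 = 561, and then Q* = 793 - 1.32·561 = 52.2.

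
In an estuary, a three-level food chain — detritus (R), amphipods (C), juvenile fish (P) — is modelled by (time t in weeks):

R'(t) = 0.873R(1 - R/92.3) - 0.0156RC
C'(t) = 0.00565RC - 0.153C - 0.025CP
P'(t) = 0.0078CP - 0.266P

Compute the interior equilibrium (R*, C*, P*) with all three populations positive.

From dP/dt = 0: 0.0078C* = 0.266, so C* = 34.1.
From dR/dt = 0: 0.873(1 - R*/92.3) = 0.0156·34.1, giving R* = 92.3·(1 - 0.609) = 36.1.
From dC/dt = 0: 0.00565·36.1 - 0.153 = 0.025P*, so P* = 0.0507/0.025 = 2.03.

R* ≈ 36.1, C* ≈ 34.1, P* ≈ 2.03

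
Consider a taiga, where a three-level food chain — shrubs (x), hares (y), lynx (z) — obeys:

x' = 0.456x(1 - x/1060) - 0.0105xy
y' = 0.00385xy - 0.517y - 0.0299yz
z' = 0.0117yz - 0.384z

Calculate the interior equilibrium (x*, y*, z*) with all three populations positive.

From dz/dt = 0: 0.0117y* = 0.384, so y* = 32.8.
From dx/dt = 0: 0.456(1 - x*/1060) = 0.0105·32.8, giving x* = 1060·(1 - 0.756) = 259.
From dy/dt = 0: 0.00385·259 - 0.517 = 0.0299z*, so z* = 0.48/0.0299 = 16.

x* ≈ 259, y* ≈ 32.8, z* ≈ 16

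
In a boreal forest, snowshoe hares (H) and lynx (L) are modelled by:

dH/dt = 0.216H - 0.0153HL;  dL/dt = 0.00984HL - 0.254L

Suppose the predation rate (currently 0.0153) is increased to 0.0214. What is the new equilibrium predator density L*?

L* ≈ 10.1

At the interior fixed point, setting dH/dt = 0 with H > 0 fixes L* = (prey growth rate)/(HL coefficient) — independent of the other coefficients.
With the change, L* = 0.216/0.0214 = 10.1; it falls from 14.1.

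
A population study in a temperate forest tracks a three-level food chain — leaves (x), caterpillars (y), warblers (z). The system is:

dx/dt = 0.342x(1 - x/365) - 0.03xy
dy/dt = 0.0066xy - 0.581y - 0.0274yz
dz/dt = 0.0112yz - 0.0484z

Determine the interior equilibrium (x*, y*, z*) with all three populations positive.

From dz/dt = 0: 0.0112y* = 0.0484, so y* = 4.32.
From dx/dt = 0: 0.342(1 - x*/365) = 0.03·4.32, giving x* = 365·(1 - 0.379) = 227.
From dy/dt = 0: 0.0066·227 - 0.581 = 0.0274z*, so z* = 0.915/0.0274 = 33.4.

x* ≈ 227, y* ≈ 4.32, z* ≈ 33.4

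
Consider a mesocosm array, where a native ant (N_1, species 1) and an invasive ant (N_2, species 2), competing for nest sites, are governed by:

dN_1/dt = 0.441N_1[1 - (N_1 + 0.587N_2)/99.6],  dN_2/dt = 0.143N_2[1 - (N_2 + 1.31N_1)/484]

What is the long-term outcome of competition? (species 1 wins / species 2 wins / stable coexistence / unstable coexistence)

Compare the nullcline intercepts: K1/α12 = 99.6/0.587 = 170 < K2 = 484; K2/α21 = 484/1.31 = 369 > K1 = 99.6.
Since the inequalities point opposite ways, species 2 can invade but species 1 cannot.

species 2 excludes species 1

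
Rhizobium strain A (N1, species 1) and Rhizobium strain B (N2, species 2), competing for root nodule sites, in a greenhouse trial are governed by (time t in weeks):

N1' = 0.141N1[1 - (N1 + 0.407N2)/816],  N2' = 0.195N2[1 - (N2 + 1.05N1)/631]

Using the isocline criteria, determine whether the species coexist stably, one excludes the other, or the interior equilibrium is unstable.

Compare the nullcline intercepts: K1/α12 = 816/0.407 = 2000 > K2 = 631; K2/α21 = 631/1.05 = 601 < K1 = 816.
Since the inequalities point opposite ways, species 1 can invade but species 2 cannot.

species 1 excludes species 2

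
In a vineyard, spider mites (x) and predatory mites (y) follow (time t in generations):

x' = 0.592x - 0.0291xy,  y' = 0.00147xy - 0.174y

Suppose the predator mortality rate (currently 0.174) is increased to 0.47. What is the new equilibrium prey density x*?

x* ≈ 320

At the interior fixed point, setting dy/dt = 0 with y > 0 fixes x* = (predator death rate)/(xy coefficient) — independent of the other coefficients.
With the change, x* = 0.47/0.00147 = 320; it rises from 118.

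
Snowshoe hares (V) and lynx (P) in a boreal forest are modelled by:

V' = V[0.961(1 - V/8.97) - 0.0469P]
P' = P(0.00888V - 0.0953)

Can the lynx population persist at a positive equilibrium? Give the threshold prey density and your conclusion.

Threshold V = 10.7; K < 10.7, so no, the predator goes extinct.

The predator equation gives dP/dt > 0 only when V > 0.0953/0.00888 = 10.7.
Without the predator, V → K = 8.97. Since 8.97 < 10.7, the predator cannot invade.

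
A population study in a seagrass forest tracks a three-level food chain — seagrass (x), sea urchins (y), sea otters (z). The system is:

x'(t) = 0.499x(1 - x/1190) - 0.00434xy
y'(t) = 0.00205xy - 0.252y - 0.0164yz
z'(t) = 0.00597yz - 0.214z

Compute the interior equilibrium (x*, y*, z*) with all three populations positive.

x* ≈ 819, y* ≈ 35.8, z* ≈ 87

From dz/dt = 0: 0.00597y* = 0.214, so y* = 35.8.
From dx/dt = 0: 0.499(1 - x*/1190) = 0.00434·35.8, giving x* = 1190·(1 - 0.312) = 819.
From dy/dt = 0: 0.00205·819 - 0.252 = 0.0164z*, so z* = 1.43/0.0164 = 87.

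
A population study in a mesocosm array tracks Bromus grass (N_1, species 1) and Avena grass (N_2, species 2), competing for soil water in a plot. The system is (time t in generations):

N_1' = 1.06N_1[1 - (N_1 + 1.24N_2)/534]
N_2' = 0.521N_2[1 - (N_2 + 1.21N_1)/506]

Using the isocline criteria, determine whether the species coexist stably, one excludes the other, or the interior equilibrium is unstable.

unstable coexistence (outcome depends on initial conditions)

Compare the nullcline intercepts: K1/α12 = 534/1.24 = 431 < K2 = 506; K2/α21 = 506/1.21 = 418 < K1 = 534.
Since both are reversed, neither can invade when rare; the interior point is a saddle.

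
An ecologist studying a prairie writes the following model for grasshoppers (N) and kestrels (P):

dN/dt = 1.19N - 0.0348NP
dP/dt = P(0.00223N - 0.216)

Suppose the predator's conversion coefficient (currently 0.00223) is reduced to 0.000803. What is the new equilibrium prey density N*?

N* ≈ 269

At the interior fixed point, setting dP/dt = 0 with P > 0 fixes N* = (predator death rate)/(NP coefficient) — independent of the other coefficients.
With the change, N* = 0.216/0.000803 = 269; it rises from 96.9.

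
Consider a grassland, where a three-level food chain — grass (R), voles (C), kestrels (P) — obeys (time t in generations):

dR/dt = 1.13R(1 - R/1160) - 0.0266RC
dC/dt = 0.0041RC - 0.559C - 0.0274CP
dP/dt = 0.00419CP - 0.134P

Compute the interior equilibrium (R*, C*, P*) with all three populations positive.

R* ≈ 287, C* ≈ 32, P* ≈ 22.5

From dP/dt = 0: 0.00419C* = 0.134, so C* = 32.
From dR/dt = 0: 1.13(1 - R*/1160) = 0.0266·32, giving R* = 1160·(1 - 0.753) = 287.
From dC/dt = 0: 0.0041·287 - 0.559 = 0.0274P*, so P* = 0.617/0.0274 = 22.5.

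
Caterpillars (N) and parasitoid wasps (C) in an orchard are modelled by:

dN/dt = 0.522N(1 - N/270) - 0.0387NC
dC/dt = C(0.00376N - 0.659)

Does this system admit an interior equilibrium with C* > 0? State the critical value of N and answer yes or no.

Threshold N = 175; K > 175, so yes, the predator persists.

The predator equation gives dC/dt > 0 only when N > 0.659/0.00376 = 175.
Without the predator, N → K = 270. Since 270 > 175, the predator can invade and persist.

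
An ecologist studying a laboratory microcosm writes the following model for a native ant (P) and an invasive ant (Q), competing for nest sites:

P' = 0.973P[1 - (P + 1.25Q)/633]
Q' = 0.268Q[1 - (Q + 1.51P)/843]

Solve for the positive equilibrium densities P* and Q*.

Setting both brackets to zero gives the nullclines P + 1.25Q = 633 and 1.51P + Q = 843.
Substituting Q = 843 - 1.51P into the first: P(1 - 1.25·1.51) = 633 - 1.25·843.
So P* = -421/-0.887 = 474, and then Q* = 843 - 1.51·474 = 127.

P* ≈ 474, Q* ≈ 127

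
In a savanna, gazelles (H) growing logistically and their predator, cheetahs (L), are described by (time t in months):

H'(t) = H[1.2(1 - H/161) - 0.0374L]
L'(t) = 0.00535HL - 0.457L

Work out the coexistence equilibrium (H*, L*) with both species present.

H* ≈ 85.4, L* ≈ 15.1

From dL/dt = 0 with L > 0: 0.00535H* = 0.457, so H* = 85.4.
Substitute into dH/dt = 0: 1.2(1 - 85.4/161) = 0.0374L*.
The bracket is 0.469, giving L* = 0.563/0.0374 = 15.1.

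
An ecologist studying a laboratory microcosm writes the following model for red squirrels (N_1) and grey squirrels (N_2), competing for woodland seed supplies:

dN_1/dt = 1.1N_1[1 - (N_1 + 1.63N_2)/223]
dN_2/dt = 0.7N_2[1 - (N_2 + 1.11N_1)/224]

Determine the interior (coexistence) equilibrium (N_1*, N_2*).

Setting both brackets to zero gives the nullclines N_1 + 1.63N_2 = 223 and 1.11N_1 + N_2 = 224.
Substituting N_2 = 224 - 1.11N_1 into the first: N_1(1 - 1.63·1.11) = 223 - 1.63·224.
So N_1* = -142/-0.809 = 176, and then N_2* = 224 - 1.11·176 = 29.1.

N_1* ≈ 176, N_2* ≈ 29.1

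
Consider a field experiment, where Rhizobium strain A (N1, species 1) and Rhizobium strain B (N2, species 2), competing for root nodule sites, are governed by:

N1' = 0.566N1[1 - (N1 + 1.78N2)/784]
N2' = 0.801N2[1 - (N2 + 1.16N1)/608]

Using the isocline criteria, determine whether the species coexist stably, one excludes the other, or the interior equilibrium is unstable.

Compare the nullcline intercepts: K1/α12 = 784/1.78 = 440 < K2 = 608; K2/α21 = 608/1.16 = 524 < K1 = 784.
Since both are reversed, neither can invade when rare; the interior point is a saddle.

unstable coexistence (outcome depends on initial conditions)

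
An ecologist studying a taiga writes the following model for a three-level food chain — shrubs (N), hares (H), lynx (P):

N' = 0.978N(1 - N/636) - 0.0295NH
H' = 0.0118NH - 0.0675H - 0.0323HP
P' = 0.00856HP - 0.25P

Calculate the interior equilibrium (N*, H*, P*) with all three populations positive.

From dP/dt = 0: 0.00856H* = 0.25, so H* = 29.2.
From dN/dt = 0: 0.978(1 - N*/636) = 0.0295·29.2, giving N* = 636·(1 - 0.881) = 75.7.
From dH/dt = 0: 0.0118·75.7 - 0.0675 = 0.0323P*, so P* = 0.826/0.0323 = 25.6.

N* ≈ 75.7, H* ≈ 29.2, P* ≈ 25.6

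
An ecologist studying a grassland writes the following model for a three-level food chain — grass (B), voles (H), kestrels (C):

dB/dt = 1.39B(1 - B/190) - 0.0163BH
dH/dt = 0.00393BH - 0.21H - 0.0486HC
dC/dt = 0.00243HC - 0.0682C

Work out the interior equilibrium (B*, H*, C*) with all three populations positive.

From dC/dt = 0: 0.00243H* = 0.0682, so H* = 28.1.
From dB/dt = 0: 1.39(1 - B*/190) = 0.0163·28.1, giving B* = 190·(1 - 0.329) = 127.
From dH/dt = 0: 0.00393·127 - 0.21 = 0.0486C*, so C* = 0.291/0.0486 = 5.99.

B* ≈ 127, H* ≈ 28.1, C* ≈ 5.99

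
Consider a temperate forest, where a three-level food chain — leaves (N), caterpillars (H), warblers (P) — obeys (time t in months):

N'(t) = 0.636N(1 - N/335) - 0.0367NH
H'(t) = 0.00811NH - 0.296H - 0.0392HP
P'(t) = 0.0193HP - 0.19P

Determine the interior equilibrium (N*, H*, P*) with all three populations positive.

N* ≈ 145, H* ≈ 9.84, P* ≈ 22.4

From dP/dt = 0: 0.0193H* = 0.19, so H* = 9.84.
From dN/dt = 0: 0.636(1 - N*/335) = 0.0367·9.84, giving N* = 335·(1 - 0.568) = 145.
From dH/dt = 0: 0.00811·145 - 0.296 = 0.0392P*, so P* = 0.877/0.0392 = 22.4.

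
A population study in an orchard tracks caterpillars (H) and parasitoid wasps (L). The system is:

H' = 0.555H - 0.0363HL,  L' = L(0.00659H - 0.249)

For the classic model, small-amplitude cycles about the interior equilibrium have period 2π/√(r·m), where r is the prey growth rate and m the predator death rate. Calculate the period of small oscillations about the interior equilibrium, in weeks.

T ≈ 16.9 weeks

Here r = 0.555 and m = 0.249, so r·m = 0.138.
ω = √0.138 = 0.372 per week, hence T = 2π/ω ≈ 16.9 weeks.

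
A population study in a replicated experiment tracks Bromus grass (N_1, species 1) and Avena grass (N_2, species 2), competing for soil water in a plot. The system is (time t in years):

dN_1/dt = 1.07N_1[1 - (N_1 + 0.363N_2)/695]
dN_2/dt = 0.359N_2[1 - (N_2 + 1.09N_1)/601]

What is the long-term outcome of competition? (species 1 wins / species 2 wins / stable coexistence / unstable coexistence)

species 1 excludes species 2

Compare the nullcline intercepts: K1/α12 = 695/0.363 = 1910 > K2 = 601; K2/α21 = 601/1.09 = 551 < K1 = 695.
Since the inequalities point opposite ways, species 1 can invade but species 2 cannot.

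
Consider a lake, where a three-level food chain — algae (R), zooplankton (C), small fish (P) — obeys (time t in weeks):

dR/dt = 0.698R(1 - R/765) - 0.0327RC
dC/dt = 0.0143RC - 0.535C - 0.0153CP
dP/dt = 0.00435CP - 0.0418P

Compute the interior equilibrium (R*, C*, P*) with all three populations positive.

From dP/dt = 0: 0.00435C* = 0.0418, so C* = 9.61.
From dR/dt = 0: 0.698(1 - R*/765) = 0.0327·9.61, giving R* = 765·(1 - 0.45) = 421.
From dC/dt = 0: 0.0143·421 - 0.535 = 0.0153P*, so P* = 5.48/0.0153 = 358.

R* ≈ 421, C* ≈ 9.61, P* ≈ 358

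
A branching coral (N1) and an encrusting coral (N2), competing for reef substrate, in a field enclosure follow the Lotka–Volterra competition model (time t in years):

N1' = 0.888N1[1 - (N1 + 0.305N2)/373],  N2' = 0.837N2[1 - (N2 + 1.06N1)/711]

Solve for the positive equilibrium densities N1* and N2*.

Setting both brackets to zero gives the nullclines N1 + 0.305N2 = 373 and 1.06N1 + N2 = 711.
Substituting N2 = 711 - 1.06N1 into the first: N1(1 - 0.305·1.06) = 373 - 0.305·711.
So N1* = 156/0.677 = 231, and then N2* = 711 - 1.06·231 = 466.

N1* ≈ 231, N2* ≈ 466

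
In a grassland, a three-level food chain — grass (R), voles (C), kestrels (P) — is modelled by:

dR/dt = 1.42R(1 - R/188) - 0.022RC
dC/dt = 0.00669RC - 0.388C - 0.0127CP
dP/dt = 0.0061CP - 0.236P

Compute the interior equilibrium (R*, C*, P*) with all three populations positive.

R* ≈ 75.3, C* ≈ 38.7, P* ≈ 9.12

From dP/dt = 0: 0.0061C* = 0.236, so C* = 38.7.
From dR/dt = 0: 1.42(1 - R*/188) = 0.022·38.7, giving R* = 188·(1 - 0.599) = 75.3.
From dC/dt = 0: 0.00669·75.3 - 0.388 = 0.0127P*, so P* = 0.116/0.0127 = 9.12.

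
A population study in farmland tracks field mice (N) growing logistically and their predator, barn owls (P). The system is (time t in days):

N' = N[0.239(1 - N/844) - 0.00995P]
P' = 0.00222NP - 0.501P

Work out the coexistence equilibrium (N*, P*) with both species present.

N* ≈ 226, P* ≈ 17.6

From dP/dt = 0 with P > 0: 0.00222N* = 0.501, so N* = 226.
Substitute into dN/dt = 0: 0.239(1 - 226/844) = 0.00995P*.
The bracket is 0.733, giving P* = 0.175/0.00995 = 17.6.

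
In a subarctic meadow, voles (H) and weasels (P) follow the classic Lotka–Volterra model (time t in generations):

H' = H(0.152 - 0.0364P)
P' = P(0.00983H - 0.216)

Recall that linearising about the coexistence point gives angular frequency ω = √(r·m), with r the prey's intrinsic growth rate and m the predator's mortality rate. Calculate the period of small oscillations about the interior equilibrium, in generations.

T ≈ 34.7 generations

Here r = 0.152 and m = 0.216, so r·m = 0.0328.
ω = √0.0328 = 0.181 per generation, hence T = 2π/ω ≈ 34.7 generations.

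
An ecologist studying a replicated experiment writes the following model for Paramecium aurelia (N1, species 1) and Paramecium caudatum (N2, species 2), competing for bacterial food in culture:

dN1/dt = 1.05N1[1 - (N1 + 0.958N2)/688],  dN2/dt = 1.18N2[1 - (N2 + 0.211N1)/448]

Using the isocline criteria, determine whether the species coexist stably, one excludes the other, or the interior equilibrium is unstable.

stable coexistence

Compare the nullcline intercepts: K1/α12 = 688/0.958 = 718 > K2 = 448; K2/α21 = 448/0.211 = 2120 > K1 = 688.
Since both inequalities hold, each species can invade when rare, so the interior equilibrium is stable.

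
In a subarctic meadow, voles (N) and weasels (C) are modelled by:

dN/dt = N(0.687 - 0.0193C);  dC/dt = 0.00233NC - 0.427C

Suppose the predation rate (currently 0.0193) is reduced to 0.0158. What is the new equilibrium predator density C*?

At the interior fixed point, setting dN/dt = 0 with N > 0 fixes C* = (prey growth rate)/(NC coefficient) — independent of the other coefficients.
With the change, C* = 0.687/0.0158 = 43.5; it rises from 35.6.

C* ≈ 43.5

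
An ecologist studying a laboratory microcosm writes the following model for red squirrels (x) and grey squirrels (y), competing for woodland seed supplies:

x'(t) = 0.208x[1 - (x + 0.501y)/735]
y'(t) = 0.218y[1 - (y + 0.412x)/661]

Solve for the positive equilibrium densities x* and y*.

x* ≈ 509, y* ≈ 451

Setting both brackets to zero gives the nullclines x + 0.501y = 735 and 0.412x + y = 661.
Substituting y = 661 - 0.412x into the first: x(1 - 0.501·0.412) = 735 - 0.501·661.
So x* = 404/0.794 = 509, and then y* = 661 - 0.412·509 = 451.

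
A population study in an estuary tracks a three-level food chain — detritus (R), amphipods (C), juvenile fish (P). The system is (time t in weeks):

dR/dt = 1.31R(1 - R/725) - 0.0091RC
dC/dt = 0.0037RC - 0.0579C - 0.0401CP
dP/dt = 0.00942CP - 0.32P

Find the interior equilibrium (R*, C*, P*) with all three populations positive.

R* ≈ 554, C* ≈ 34, P* ≈ 49.7

From dP/dt = 0: 0.00942C* = 0.32, so C* = 34.
From dR/dt = 0: 1.31(1 - R*/725) = 0.0091·34, giving R* = 725·(1 - 0.236) = 554.
From dC/dt = 0: 0.0037·554 - 0.0579 = 0.0401P*, so P* = 1.99/0.0401 = 49.7.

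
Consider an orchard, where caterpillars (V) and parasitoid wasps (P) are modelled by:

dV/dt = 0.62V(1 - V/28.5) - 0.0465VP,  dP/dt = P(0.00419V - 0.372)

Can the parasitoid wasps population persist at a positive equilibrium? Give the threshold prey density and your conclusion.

Threshold V = 88.8; K < 88.8, so no, the predator goes extinct.

The predator equation gives dP/dt > 0 only when V > 0.372/0.00419 = 88.8.
Without the predator, V → K = 28.5. Since 28.5 < 88.8, the predator cannot invade.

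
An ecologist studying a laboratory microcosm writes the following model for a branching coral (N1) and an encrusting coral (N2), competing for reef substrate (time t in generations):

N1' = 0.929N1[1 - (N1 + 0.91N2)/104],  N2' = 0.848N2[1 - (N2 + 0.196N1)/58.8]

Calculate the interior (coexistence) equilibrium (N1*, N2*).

N1* ≈ 61.5, N2* ≈ 46.8

Setting both brackets to zero gives the nullclines N1 + 0.91N2 = 104 and 0.196N1 + N2 = 58.8.
Substituting N2 = 58.8 - 0.196N1 into the first: N1(1 - 0.91·0.196) = 104 - 0.91·58.8.
So N1* = 50.5/0.822 = 61.5, and then N2* = 58.8 - 0.196·61.5 = 46.8.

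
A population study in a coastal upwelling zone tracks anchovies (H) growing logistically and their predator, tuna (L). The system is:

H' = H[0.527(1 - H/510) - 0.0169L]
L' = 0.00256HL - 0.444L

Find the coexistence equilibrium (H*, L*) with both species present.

From dL/dt = 0 with L > 0: 0.00256H* = 0.444, so H* = 173.
Substitute into dH/dt = 0: 0.527(1 - 173/510) = 0.0169L*.
The bracket is 0.66, giving L* = 0.348/0.0169 = 20.6.

H* ≈ 173, L* ≈ 20.6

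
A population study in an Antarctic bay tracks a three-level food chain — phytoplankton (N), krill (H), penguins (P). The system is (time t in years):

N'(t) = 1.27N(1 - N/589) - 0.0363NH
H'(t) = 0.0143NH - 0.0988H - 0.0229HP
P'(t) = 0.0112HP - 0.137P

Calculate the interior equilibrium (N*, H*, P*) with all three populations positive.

N* ≈ 383, H* ≈ 12.2, P* ≈ 235

From dP/dt = 0: 0.0112H* = 0.137, so H* = 12.2.
From dN/dt = 0: 1.27(1 - N*/589) = 0.0363·12.2, giving N* = 589·(1 - 0.35) = 383.
From dH/dt = 0: 0.0143·383 - 0.0988 = 0.0229P*, so P* = 5.38/0.0229 = 235.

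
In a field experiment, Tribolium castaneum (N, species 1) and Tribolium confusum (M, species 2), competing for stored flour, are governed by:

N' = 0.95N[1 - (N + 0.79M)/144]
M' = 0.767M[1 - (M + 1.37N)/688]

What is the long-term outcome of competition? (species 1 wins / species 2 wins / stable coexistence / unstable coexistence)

Compare the nullcline intercepts: K1/α12 = 144/0.79 = 182 < K2 = 688; K2/α21 = 688/1.37 = 502 > K1 = 144.
Since the inequalities point opposite ways, species 2 can invade but species 1 cannot.

species 2 excludes species 1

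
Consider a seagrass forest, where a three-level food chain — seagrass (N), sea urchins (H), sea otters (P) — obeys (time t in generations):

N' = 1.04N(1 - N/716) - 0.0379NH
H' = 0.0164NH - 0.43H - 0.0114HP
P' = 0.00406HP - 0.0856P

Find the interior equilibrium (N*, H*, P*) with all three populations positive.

N* ≈ 166, H* ≈ 21.1, P* ≈ 201

From dP/dt = 0: 0.00406H* = 0.0856, so H* = 21.1.
From dN/dt = 0: 1.04(1 - N*/716) = 0.0379·21.1, giving N* = 716·(1 - 0.768) = 166.
From dH/dt = 0: 0.0164·166 - 0.43 = 0.0114P*, so P* = 2.29/0.0114 = 201.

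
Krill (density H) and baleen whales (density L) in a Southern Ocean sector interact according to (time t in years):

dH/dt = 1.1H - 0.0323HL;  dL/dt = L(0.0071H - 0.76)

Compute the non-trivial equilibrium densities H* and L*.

H* ≈ 107, L* ≈ 34.1

Set dL/dt = 0 with L > 0: 0.0071H - 0.76 = 0, so H* = 0.76/0.0071 = 107.
Set dH/dt = 0 with H > 0: 1.1 - 0.0323L = 0, so L* = 1.1/0.0323 = 34.1.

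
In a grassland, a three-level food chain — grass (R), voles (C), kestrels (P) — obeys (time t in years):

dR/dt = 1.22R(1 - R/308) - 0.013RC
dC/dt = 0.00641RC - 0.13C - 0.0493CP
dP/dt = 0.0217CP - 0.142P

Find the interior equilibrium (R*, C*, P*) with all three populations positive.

R* ≈ 287, C* ≈ 6.54, P* ≈ 34.6

From dP/dt = 0: 0.0217C* = 0.142, so C* = 6.54.
From dR/dt = 0: 1.22(1 - R*/308) = 0.013·6.54, giving R* = 308·(1 - 0.0697) = 287.
From dC/dt = 0: 0.00641·287 - 0.13 = 0.0493P*, so P* = 1.71/0.0493 = 34.6.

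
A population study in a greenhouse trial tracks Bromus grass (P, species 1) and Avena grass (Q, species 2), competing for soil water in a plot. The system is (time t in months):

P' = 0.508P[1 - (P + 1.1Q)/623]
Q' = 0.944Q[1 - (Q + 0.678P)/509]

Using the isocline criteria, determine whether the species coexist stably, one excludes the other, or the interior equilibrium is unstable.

Compare the nullcline intercepts: K1/α12 = 623/1.1 = 566 > K2 = 509; K2/α21 = 509/0.678 = 751 > K1 = 623.
Since both inequalities hold, each species can invade when rare, so the interior equilibrium is stable.

stable coexistence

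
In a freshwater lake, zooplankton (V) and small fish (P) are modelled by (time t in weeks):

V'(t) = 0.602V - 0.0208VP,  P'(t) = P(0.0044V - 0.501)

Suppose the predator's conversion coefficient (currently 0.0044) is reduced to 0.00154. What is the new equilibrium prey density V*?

V* ≈ 325

At the interior fixed point, setting dP/dt = 0 with P > 0 fixes V* = (predator death rate)/(VP coefficient) — independent of the other coefficients.
With the change, V* = 0.501/0.00154 = 325; it rises from 114.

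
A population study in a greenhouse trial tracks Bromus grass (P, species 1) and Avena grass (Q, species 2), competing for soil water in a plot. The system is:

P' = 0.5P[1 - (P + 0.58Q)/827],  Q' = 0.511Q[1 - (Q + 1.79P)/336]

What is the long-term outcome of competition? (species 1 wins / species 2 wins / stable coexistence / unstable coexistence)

species 1 excludes species 2

Compare the nullcline intercepts: K1/α12 = 827/0.58 = 1430 > K2 = 336; K2/α21 = 336/1.79 = 188 < K1 = 827.
Since the inequalities point opposite ways, species 1 can invade but species 2 cannot.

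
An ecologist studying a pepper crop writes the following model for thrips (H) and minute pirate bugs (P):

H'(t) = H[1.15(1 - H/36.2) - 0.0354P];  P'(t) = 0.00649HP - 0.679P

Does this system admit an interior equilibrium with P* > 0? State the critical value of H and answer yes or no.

The predator equation gives dP/dt > 0 only when H > 0.679/0.00649 = 105.
Without the predator, H → K = 36.2. Since 36.2 < 105, the predator cannot invade.

Threshold H = 105; K < 105, so no, the predator goes extinct.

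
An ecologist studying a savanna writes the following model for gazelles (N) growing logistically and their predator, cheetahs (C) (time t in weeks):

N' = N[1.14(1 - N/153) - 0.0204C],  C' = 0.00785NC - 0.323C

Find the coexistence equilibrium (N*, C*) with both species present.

N* ≈ 41.1, C* ≈ 40.9

From dC/dt = 0 with C > 0: 0.00785N* = 0.323, so N* = 41.1.
Substitute into dN/dt = 0: 1.14(1 - 41.1/153) = 0.0204C*.
The bracket is 0.731, giving C* = 0.833/0.0204 = 40.9.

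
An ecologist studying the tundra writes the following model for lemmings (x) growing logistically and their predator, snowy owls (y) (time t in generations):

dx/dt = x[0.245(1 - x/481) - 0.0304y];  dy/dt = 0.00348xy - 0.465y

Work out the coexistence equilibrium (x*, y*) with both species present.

x* ≈ 134, y* ≈ 5.82

From dy/dt = 0 with y > 0: 0.00348x* = 0.465, so x* = 134.
Substitute into dx/dt = 0: 0.245(1 - 134/481) = 0.0304y*.
The bracket is 0.722, giving y* = 0.177/0.0304 = 5.82.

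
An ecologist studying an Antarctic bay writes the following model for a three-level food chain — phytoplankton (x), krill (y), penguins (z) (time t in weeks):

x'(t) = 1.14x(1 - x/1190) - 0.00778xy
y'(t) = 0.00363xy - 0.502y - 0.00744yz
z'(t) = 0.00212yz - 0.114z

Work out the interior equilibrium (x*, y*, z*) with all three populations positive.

x* ≈ 753, y* ≈ 53.8, z* ≈ 300

From dz/dt = 0: 0.00212y* = 0.114, so y* = 53.8.
From dx/dt = 0: 1.14(1 - x*/1190) = 0.00778·53.8, giving x* = 1190·(1 - 0.367) = 753.
From dy/dt = 0: 0.00363·753 - 0.502 = 0.00744z*, so z* = 2.23/0.00744 = 300.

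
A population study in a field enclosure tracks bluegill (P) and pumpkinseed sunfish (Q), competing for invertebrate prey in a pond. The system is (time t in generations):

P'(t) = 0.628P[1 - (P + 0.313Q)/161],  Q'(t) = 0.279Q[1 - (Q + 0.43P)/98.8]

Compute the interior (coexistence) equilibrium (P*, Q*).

P* ≈ 150, Q* ≈ 34.2

Setting both brackets to zero gives the nullclines P + 0.313Q = 161 and 0.43P + Q = 98.8.
Substituting Q = 98.8 - 0.43P into the first: P(1 - 0.313·0.43) = 161 - 0.313·98.8.
So P* = 130/0.865 = 150, and then Q* = 98.8 - 0.43·150 = 34.2.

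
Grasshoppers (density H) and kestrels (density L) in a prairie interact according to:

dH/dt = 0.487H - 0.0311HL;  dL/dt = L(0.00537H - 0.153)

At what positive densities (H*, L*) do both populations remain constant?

Set dL/dt = 0 with L > 0: 0.00537H - 0.153 = 0, so H* = 0.153/0.00537 = 28.5.
Set dH/dt = 0 with H > 0: 0.487 - 0.0311L = 0, so L* = 0.487/0.0311 = 15.7.

H* ≈ 28.5, L* ≈ 15.7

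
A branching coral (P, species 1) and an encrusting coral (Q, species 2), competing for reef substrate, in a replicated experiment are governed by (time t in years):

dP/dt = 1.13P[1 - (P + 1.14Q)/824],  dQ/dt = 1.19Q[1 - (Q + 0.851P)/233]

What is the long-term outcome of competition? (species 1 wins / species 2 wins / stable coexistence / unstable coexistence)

Compare the nullcline intercepts: K1/α12 = 824/1.14 = 723 > K2 = 233; K2/α21 = 233/0.851 = 274 < K1 = 824.
Since the inequalities point opposite ways, species 1 can invade but species 2 cannot.

species 1 excludes species 2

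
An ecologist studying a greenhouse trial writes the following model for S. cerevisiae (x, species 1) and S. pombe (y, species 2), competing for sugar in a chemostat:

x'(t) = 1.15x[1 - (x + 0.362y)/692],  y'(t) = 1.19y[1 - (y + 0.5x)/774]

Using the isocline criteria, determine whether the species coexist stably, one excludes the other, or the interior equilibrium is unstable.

Compare the nullcline intercepts: K1/α12 = 692/0.362 = 1910 > K2 = 774; K2/α21 = 774/0.5 = 1550 > K1 = 692.
Since both inequalities hold, each species can invade when rare, so the interior equilibrium is stable.

stable coexistence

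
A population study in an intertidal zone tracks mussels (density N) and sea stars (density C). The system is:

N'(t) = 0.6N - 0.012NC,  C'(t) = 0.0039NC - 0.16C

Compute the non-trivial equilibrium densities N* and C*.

Set dC/dt = 0 with C > 0: 0.0039N - 0.16 = 0, so N* = 0.16/0.0039 = 41.
Set dN/dt = 0 with N > 0: 0.6 - 0.012C = 0, so C* = 0.6/0.012 = 50.

N* ≈ 41, C* ≈ 50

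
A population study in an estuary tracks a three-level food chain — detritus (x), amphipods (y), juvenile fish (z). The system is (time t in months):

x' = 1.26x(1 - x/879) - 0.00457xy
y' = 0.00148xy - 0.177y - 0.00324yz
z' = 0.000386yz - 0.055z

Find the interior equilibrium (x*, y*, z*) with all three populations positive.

x* ≈ 425, y* ≈ 142, z* ≈ 139

From dz/dt = 0: 0.000386y* = 0.055, so y* = 142.
From dx/dt = 0: 1.26(1 - x*/879) = 0.00457·142, giving x* = 879·(1 - 0.517) = 425.
From dy/dt = 0: 0.00148·425 - 0.177 = 0.00324z*, so z* = 0.452/0.00324 = 139.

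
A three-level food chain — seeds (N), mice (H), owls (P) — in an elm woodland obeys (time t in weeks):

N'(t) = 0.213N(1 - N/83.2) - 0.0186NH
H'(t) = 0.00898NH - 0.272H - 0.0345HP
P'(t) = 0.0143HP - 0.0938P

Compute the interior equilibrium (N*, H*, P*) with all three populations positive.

N* ≈ 35.5, H* ≈ 6.56, P* ≈ 1.37

From dP/dt = 0: 0.0143H* = 0.0938, so H* = 6.56.
From dN/dt = 0: 0.213(1 - N*/83.2) = 0.0186·6.56, giving N* = 83.2·(1 - 0.573) = 35.5.
From dH/dt = 0: 0.00898·35.5 - 0.272 = 0.0345P*, so P* = 0.0472/0.0345 = 1.37.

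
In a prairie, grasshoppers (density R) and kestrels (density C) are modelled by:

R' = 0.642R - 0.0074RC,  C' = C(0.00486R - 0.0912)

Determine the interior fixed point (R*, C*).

Set dC/dt = 0 with C > 0: 0.00486R - 0.0912 = 0, so R* = 0.0912/0.00486 = 18.8.
Set dR/dt = 0 with R > 0: 0.642 - 0.0074C = 0, so C* = 0.642/0.0074 = 86.8.

R* ≈ 18.8, C* ≈ 86.8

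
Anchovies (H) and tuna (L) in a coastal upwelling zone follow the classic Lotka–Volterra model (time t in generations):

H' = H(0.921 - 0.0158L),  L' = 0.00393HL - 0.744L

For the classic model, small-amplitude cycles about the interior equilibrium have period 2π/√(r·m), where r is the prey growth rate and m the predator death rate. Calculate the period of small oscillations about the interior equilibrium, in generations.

Here r = 0.921 and m = 0.744, so r·m = 0.685.
ω = √0.685 = 0.828 per generation, hence T = 2π/ω ≈ 7.59 generations.

T ≈ 7.59 generations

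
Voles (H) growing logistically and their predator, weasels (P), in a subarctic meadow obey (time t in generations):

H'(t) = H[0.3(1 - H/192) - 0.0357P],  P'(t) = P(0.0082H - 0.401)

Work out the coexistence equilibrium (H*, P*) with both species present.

From dP/dt = 0 with P > 0: 0.0082H* = 0.401, so H* = 48.9.
Substitute into dH/dt = 0: 0.3(1 - 48.9/192) = 0.0357P*.
The bracket is 0.745, giving P* = 0.224/0.0357 = 6.26.

H* ≈ 48.9, P* ≈ 6.26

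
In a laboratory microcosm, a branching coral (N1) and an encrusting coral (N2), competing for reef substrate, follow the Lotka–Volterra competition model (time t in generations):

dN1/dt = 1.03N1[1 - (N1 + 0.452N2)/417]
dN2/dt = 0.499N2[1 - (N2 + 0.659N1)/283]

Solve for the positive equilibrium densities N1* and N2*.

Setting both brackets to zero gives the nullclines N1 + 0.452N2 = 417 and 0.659N1 + N2 = 283.
Substituting N2 = 283 - 0.659N1 into the first: N1(1 - 0.452·0.659) = 417 - 0.452·283.
So N1* = 289/0.702 = 412, and then N2* = 283 - 0.659·412 = 11.7.

N1* ≈ 412, N2* ≈ 11.7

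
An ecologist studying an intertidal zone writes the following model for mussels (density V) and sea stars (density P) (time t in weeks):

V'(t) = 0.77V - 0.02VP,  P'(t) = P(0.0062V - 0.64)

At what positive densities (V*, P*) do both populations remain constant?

V* ≈ 103, P* ≈ 38.5

Set dP/dt = 0 with P > 0: 0.0062V - 0.64 = 0, so V* = 0.64/0.0062 = 103.
Set dV/dt = 0 with V > 0: 0.77 - 0.02P = 0, so P* = 0.77/0.02 = 38.5.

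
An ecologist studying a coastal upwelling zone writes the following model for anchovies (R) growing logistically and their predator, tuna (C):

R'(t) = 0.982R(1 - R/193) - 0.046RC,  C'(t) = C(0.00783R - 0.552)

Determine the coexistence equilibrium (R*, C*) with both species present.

From dC/dt = 0 with C > 0: 0.00783R* = 0.552, so R* = 70.5.
Substitute into dR/dt = 0: 0.982(1 - 70.5/193) = 0.046C*.
The bracket is 0.635, giving C* = 0.623/0.046 = 13.5.

R* ≈ 70.5, C* ≈ 13.5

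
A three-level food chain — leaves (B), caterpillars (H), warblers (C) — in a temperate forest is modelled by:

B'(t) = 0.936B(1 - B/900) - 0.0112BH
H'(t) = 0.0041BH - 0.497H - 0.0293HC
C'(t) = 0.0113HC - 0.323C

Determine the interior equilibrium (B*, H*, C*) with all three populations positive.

B* ≈ 592, H* ≈ 28.6, C* ≈ 65.9

From dC/dt = 0: 0.0113H* = 0.323, so H* = 28.6.
From dB/dt = 0: 0.936(1 - B*/900) = 0.0112·28.6, giving B* = 900·(1 - 0.342) = 592.
From dH/dt = 0: 0.0041·592 - 0.497 = 0.0293C*, so C* = 1.93/0.0293 = 65.9.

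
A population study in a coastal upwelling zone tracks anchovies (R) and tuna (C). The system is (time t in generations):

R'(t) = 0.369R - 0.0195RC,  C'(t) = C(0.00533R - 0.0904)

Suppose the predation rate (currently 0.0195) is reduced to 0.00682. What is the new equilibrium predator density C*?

C* ≈ 54.1

At the interior fixed point, setting dR/dt = 0 with R > 0 fixes C* = (prey growth rate)/(RC coefficient) — independent of the other coefficients.
With the change, C* = 0.369/0.00682 = 54.1; it rises from 18.9.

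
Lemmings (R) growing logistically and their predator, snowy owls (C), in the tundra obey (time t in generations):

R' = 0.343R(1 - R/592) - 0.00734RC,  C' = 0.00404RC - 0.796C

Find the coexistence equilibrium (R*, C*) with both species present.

From dC/dt = 0 with C > 0: 0.00404R* = 0.796, so R* = 197.
Substitute into dR/dt = 0: 0.343(1 - 197/592) = 0.00734C*.
The bracket is 0.667, giving C* = 0.229/0.00734 = 31.2.

R* ≈ 197, C* ≈ 31.2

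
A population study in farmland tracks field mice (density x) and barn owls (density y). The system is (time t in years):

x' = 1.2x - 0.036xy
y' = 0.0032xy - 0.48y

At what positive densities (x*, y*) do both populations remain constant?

Set dy/dt = 0 with y > 0: 0.0032x - 0.48 = 0, so x* = 0.48/0.0032 = 150.
Set dx/dt = 0 with x > 0: 1.2 - 0.036y = 0, so y* = 1.2/0.036 = 33.3.

x* ≈ 150, y* ≈ 33.3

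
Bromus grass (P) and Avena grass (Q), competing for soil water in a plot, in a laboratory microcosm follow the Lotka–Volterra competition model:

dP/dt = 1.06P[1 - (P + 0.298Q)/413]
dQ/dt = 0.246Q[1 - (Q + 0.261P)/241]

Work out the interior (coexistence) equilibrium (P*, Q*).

P* ≈ 370, Q* ≈ 144

Setting both brackets to zero gives the nullclines P + 0.298Q = 413 and 0.261P + Q = 241.
Substituting Q = 241 - 0.261P into the first: P(1 - 0.298·0.261) = 413 - 0.298·241.
So P* = 341/0.922 = 370, and then Q* = 241 - 0.261·370 = 144.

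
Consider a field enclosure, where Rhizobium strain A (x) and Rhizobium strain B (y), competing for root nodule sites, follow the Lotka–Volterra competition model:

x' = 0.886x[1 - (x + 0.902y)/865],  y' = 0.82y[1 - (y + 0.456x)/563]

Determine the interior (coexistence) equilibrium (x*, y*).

Setting both brackets to zero gives the nullclines x + 0.902y = 865 and 0.456x + y = 563.
Substituting y = 563 - 0.456x into the first: x(1 - 0.902·0.456) = 865 - 0.902·563.
So x* = 357/0.589 = 607, and then y* = 563 - 0.456·607 = 286.

x* ≈ 607, y* ≈ 286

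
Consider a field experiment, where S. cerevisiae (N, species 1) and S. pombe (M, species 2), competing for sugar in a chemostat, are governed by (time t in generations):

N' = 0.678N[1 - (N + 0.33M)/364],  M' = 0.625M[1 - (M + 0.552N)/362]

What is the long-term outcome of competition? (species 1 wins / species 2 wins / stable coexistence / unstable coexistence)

stable coexistence

Compare the nullcline intercepts: K1/α12 = 364/0.33 = 1100 > K2 = 362; K2/α21 = 362/0.552 = 656 > K1 = 364.
Since both inequalities hold, each species can invade when rare, so the interior equilibrium is stable.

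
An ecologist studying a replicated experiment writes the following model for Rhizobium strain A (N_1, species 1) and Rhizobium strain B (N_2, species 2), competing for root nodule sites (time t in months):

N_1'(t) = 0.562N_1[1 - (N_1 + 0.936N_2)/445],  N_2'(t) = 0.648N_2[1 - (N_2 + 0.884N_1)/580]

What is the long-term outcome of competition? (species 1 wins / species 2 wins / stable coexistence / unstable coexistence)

species 2 excludes species 1

Compare the nullcline intercepts: K1/α12 = 445/0.936 = 475 < K2 = 580; K2/α21 = 580/0.884 = 656 > K1 = 445.
Since the inequalities point opposite ways, species 2 can invade but species 1 cannot.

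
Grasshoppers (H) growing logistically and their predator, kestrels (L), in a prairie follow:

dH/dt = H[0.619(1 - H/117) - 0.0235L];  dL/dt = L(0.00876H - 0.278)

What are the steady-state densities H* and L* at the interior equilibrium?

H* ≈ 31.7, L* ≈ 19.2

From dL/dt = 0 with L > 0: 0.00876H* = 0.278, so H* = 31.7.
Substitute into dH/dt = 0: 0.619(1 - 31.7/117) = 0.0235L*.
The bracket is 0.729, giving L* = 0.451/0.0235 = 19.2.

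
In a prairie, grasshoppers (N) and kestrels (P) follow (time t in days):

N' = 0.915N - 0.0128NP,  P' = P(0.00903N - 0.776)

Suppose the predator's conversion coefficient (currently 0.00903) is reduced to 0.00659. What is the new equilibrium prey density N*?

N* ≈ 118

At the interior fixed point, setting dP/dt = 0 with P > 0 fixes N* = (predator death rate)/(NP coefficient) — independent of the other coefficients.
With the change, N* = 0.776/0.00659 = 118; it rises from 85.9.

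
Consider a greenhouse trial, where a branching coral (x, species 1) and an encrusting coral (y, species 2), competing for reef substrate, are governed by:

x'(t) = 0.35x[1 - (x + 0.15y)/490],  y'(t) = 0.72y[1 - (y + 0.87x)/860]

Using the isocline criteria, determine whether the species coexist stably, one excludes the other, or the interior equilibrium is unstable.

Compare the nullcline intercepts: K1/α12 = 490/0.15 = 3270 > K2 = 860; K2/α21 = 860/0.87 = 989 > K1 = 490.
Since both inequalities hold, each species can invade when rare, so the interior equilibrium is stable.

stable coexistence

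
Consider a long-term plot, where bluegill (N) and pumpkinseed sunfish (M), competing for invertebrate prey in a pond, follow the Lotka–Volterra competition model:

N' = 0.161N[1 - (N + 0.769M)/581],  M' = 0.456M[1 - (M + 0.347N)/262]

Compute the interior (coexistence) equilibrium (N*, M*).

N* ≈ 518, M* ≈ 82.4

Setting both brackets to zero gives the nullclines N + 0.769M = 581 and 0.347N + M = 262.
Substituting M = 262 - 0.347N into the first: N(1 - 0.769·0.347) = 581 - 0.769·262.
So N* = 380/0.733 = 518, and then M* = 262 - 0.347·518 = 82.4.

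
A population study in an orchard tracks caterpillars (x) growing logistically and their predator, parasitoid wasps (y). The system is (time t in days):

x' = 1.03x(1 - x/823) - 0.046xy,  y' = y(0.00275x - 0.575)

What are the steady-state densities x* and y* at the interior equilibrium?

x* ≈ 209, y* ≈ 16.7

From dy/dt = 0 with y > 0: 0.00275x* = 0.575, so x* = 209.
Substitute into dx/dt = 0: 1.03(1 - 209/823) = 0.046y*.
The bracket is 0.746, giving y* = 0.768/0.046 = 16.7.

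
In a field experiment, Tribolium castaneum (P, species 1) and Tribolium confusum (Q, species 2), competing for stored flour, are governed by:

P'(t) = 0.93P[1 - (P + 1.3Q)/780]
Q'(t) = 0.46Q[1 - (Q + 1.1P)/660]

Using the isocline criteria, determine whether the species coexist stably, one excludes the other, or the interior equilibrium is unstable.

unstable coexistence (outcome depends on initial conditions)

Compare the nullcline intercepts: K1/α12 = 780/1.3 = 600 < K2 = 660; K2/α21 = 660/1.1 = 600 < K1 = 780.
Since both are reversed, neither can invade when rare; the interior point is a saddle.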